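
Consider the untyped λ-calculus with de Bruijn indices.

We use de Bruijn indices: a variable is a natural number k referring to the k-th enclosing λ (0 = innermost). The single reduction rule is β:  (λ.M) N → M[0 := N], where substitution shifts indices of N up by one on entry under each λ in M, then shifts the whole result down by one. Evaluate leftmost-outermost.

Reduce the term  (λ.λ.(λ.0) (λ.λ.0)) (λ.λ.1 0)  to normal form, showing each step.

  start: (λ.λ.(λ.0) (λ.λ.0)) (λ.λ.1 0)
  [1] λ.(λ.0) (λ.λ.0)
  [2] λ.λ.λ.0

Answer: normal form = λ.λ.λ.0  (in 2 steps)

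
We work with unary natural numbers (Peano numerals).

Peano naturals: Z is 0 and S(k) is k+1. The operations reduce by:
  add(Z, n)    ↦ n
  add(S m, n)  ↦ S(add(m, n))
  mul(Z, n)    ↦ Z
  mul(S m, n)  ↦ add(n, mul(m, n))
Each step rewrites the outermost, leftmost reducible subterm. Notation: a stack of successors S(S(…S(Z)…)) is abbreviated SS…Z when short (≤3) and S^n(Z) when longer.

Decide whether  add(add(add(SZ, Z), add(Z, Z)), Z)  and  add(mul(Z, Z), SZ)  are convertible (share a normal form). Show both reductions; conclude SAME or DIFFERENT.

Term A:
  start: add(add(add(SZ, Z), add(Z, Z)), Z)
  step 1: add(add(S(add(Z, Z)), add(Z, Z)), Z)
  step 2: add(S(add(add(Z, Z), add(Z, Z))), Z)
  step 3: S(add(add(add(Z, Z), add(Z, Z)), Z))
  step 4: S(add(add(Z, add(Z, Z)), Z))
  step 5: S(add(add(Z, Z), Z))
  step 6: S(add(Z, Z))
  step 7: SZ

Term B:
  start: add(mul(Z, Z), SZ)
  step 1: add(Z, SZ)
  step 2: SZ

Answer: SAME — A ⇓ SZ, B ⇓ SZ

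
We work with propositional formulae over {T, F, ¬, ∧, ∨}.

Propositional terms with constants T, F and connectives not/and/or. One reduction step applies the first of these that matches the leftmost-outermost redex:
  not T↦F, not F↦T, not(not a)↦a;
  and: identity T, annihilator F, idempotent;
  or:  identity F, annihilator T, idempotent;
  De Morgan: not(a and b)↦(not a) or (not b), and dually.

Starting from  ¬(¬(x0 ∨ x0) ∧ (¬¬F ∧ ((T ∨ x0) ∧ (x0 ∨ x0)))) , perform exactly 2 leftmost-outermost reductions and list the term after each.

Answer: after 2 steps: (x0 ∨ x0) ∨ ¬(¬¬F ∧ ((T ∨ x0) ∧ (x0 ∨ x0)))

Reduction:
  start: ¬(¬(x0 ∨ x0) ∧ (¬¬F ∧ ((T ∨ x0) ∧ (x0 ∨ x0))))
  step 1: ¬¬(x0 ∨ x0) ∨ ¬(¬¬F ∧ ((T ∨ x0) ∧ (x0 ∨ x0)))
  step 2: (x0 ∨ x0) ∨ ¬(¬¬F ∧ ((T ∨ x0) ∧ (x0 ∨ x0)))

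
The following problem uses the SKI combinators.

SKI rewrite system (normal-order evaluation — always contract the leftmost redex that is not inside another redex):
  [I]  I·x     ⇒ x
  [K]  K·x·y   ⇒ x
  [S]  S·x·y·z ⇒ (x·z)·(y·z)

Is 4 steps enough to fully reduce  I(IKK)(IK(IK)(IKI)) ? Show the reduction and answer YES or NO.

  start: I(IKK)(IK(IK)(IKI))
  [1] IKK(IK(IK)(IKI))
  [2] KK(IK(IK)(IKI))
  [3] K

Answer: YES — reaches normal form K in 3 ≤ 4 steps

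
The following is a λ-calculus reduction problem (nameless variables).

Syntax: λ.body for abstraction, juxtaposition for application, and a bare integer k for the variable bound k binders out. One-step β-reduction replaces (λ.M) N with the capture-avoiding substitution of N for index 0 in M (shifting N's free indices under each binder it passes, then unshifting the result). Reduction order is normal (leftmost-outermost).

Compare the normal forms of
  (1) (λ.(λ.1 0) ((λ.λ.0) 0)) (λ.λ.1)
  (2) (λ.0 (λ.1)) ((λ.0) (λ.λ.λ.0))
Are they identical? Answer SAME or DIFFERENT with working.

Term A:
  start: (λ.(λ.1 0) ((λ.λ.0) 0)) (λ.λ.1)
  [1] (λ.(λ.λ.1) 0) ((λ.λ.0) (λ.λ.1))
  [2] (λ.λ.1) ((λ.λ.0) (λ.λ.1))
  [3] λ.(λ.λ.0) (λ.λ.1)
  [4] λ.λ.0

Term B:
  start: (λ.0 (λ.1)) ((λ.0) (λ.λ.λ.0))
  [1] (λ.0) (λ.λ.λ.0) (λ.(λ.0) (λ.λ.λ.0))
  [2] (λ.λ.λ.0) (λ.(λ.0) (λ.λ.λ.0))
  [3] λ.λ.0

Answer: SAME — A ⇓ λ.λ.0, B ⇓ λ.λ.0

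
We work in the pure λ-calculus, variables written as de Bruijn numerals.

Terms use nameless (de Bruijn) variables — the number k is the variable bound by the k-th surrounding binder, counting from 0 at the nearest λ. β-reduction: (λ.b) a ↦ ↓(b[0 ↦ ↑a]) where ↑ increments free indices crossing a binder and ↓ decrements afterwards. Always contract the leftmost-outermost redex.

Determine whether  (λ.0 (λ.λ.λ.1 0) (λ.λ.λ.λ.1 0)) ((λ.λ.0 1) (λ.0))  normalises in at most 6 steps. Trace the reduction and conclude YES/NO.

  start: (λ.0 (λ.λ.λ.1 0) (λ.λ.λ.λ.1 0)) ((λ.λ.0 1) (λ.0))
  [1] (λ.λ.0 1) (λ.0) (λ.λ.λ.1 0) (λ.λ.λ.λ.1 0)
  [2] (λ.0 (λ.0)) (λ.λ.λ.1 0) (λ.λ.λ.λ.1 0)
  [3] (λ.λ.λ.1 0) (λ.0) (λ.λ.λ.λ.1 0)
  [4] (λ.λ.1 0) (λ.λ.λ.λ.1 0)
  [5] λ.(λ.λ.λ.λ.1 0) 0
  [6] λ.λ.λ.λ.1 0

Answer: YES — reaches normal form λ.λ.λ.λ.1 0 in 6 ≤ 6 steps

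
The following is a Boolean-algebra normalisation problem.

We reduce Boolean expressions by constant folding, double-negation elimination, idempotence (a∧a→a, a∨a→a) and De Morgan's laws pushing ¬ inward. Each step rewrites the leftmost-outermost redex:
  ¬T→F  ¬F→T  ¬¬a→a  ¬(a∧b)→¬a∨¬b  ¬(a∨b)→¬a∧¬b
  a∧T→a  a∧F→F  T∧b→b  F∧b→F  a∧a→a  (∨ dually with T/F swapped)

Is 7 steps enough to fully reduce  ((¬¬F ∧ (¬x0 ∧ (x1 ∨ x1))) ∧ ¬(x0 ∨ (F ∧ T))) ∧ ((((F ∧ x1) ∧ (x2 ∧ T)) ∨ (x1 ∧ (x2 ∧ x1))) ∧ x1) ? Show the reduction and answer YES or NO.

  start: ((¬¬F ∧ (¬x0 ∧ (x1 ∨ x1))) ∧ ¬(x0 ∨ (F ∧ T))) ∧ ((((F ∧ x1) ∧ (x2 ∧ T)) ∨ (x1 ∧ (x2 ∧ x1))) ∧ x1)
  [1] ((F ∧ (¬x0 ∧ (x1 ∨ x1))) ∧ ¬(x0 ∨ (F ∧ T))) ∧ ((((F ∧ x1) ∧ (x2 ∧ T)) ∨ (x1 ∧ (x2 ∧ x1))) ∧ x1)
  [2] (F ∧ ¬(x0 ∨ (F ∧ T))) ∧ ((((F ∧ x1) ∧ (x2 ∧ T)) ∨ (x1 ∧ (x2 ∧ x1))) ∧ x1)
  [3] F ∧ ((((F ∧ x1) ∧ (x2 ∧ T)) ∨ (x1 ∧ (x2 ∧ x1))) ∧ x1)
  [4] F

Answer: YES — reaches normal form F in 4 ≤ 7 steps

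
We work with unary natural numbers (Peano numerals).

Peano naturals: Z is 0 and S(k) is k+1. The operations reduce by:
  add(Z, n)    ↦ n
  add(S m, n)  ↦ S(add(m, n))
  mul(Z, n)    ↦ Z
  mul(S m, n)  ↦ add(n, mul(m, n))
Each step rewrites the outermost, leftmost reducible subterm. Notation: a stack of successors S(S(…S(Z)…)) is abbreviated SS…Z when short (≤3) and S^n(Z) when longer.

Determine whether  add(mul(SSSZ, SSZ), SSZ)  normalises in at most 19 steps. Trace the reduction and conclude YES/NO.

  start: add(mul(SSSZ, SSZ), SSZ)
  step 1: add(add(SSZ, mul(SSZ, SSZ)), SSZ)
  step 2: add(S(add(SZ, mul(SSZ, SSZ))), SSZ)
  step 3: S(add(add(SZ, mul(SSZ, SSZ)), SSZ))
  step 4: S(add(S(add(Z, mul(SSZ, SSZ))), SSZ))
  step 5: S(S(add(add(Z, mul(SSZ, SSZ)), SSZ)))
  step 6: S(S(add(mul(SSZ, SSZ), SSZ)))
  step 7: S(S(add(add(SSZ, mul(SZ, SSZ)), SSZ)))
  step 8: S(S(add(S(add(SZ, mul(SZ, SSZ))), SSZ)))
  step 9: S(S(S(add(add(SZ, mul(SZ, SSZ)), SSZ))))
  step 10: S(S(S(add(S(add(Z, mul(SZ, SSZ))), SSZ))))
  step 11: S(S(S(S(add(add(Z, mul(SZ, SSZ)), SSZ)))))
  step 12: S(S(S(S(add(mul(SZ, SSZ), SSZ)))))
  step 13: S(S(S(S(add(add(SSZ, mul(Z, SSZ)), SSZ)))))
  step 14: S(S(S(S(add(S(add(SZ, mul(Z, SSZ))), SSZ)))))
  step 15: S(S(S(S(S(add(add(SZ, mul(Z, SSZ)), SSZ))))))
  step 16: S(S(S(S(S(add(S(add(Z, mul(Z, SSZ))), SSZ))))))
  step 17: S(S(S(S(S(S(add(add(Z, mul(Z, SSZ)), SSZ)))))))
  step 18: S(S(S(S(S(S(add(mul(Z, SSZ), SSZ)))))))
  step 19: S(S(S(S(S(S(add(Z, SSZ)))))))

Answer: NO — after 19 steps the term is S(S(S(S(S(S(add(Z, SSZ))))))), not yet normal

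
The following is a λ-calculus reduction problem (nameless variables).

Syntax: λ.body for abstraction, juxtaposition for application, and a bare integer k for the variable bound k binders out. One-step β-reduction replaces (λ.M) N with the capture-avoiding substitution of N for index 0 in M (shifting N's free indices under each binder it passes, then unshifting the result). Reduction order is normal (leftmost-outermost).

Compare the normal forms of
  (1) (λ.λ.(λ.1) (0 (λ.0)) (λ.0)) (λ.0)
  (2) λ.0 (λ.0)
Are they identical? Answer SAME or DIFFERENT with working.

Term A:
  start: (λ.λ.(λ.1) (0 (λ.0)) (λ.0)) (λ.0)
  step 1: λ.(λ.1) (0 (λ.0)) (λ.0)
  step 2: λ.0 (λ.0)

Term B:
  start: λ.0 (λ.0)

Answer: SAME — A ⇓ λ.0 (λ.0), B ⇓ λ.0 (λ.0)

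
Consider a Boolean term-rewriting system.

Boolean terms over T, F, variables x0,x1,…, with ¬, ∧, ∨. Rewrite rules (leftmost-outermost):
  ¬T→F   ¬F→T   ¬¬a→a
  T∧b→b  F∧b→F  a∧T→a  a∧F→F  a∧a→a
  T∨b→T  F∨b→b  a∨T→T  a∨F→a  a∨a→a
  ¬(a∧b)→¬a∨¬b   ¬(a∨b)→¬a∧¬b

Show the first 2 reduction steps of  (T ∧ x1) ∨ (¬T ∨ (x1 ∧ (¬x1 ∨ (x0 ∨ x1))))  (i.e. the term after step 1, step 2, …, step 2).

  start: (T ∧ x1) ∨ (¬T ∨ (x1 ∧ (¬x1 ∨ (x0 ∨ x1))))
  →1  x1 ∨ (¬T ∨ (x1 ∧ (¬x1 ∨ (x0 ∨ x1))))
  →2  x1 ∨ (F ∨ (x1 ∧ (¬x1 ∨ (x0 ∨ x1))))

Answer: after 2 steps: x1 ∨ (F ∨ (x1 ∧ (¬x1 ∨ (x0 ∨ x1))))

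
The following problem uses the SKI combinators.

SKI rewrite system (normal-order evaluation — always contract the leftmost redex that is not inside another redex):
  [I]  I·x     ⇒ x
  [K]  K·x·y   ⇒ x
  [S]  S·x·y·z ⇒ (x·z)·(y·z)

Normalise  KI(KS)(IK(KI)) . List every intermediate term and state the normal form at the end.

Answer: normal form = K(KI)  (in 3 steps)

Working:
  start: KI(KS)(IK(KI))
  →1  I(IK(KI))
  →2  IK(KI)
  →3  K(KI)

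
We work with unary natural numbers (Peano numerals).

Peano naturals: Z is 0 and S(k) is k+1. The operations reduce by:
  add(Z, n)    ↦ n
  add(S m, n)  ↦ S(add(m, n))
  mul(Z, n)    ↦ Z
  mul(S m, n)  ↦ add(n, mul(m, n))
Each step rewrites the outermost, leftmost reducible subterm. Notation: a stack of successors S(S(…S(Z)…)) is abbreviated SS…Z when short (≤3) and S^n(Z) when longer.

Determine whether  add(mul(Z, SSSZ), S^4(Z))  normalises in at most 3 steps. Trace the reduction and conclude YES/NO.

Answer: YES — reaches normal form S^4(Z) in 2 ≤ 3 steps

Working:
  start: add(mul(Z, SSSZ), S^4(Z))
  step 1: add(Z, S^4(Z))
  step 2: S^4(Z)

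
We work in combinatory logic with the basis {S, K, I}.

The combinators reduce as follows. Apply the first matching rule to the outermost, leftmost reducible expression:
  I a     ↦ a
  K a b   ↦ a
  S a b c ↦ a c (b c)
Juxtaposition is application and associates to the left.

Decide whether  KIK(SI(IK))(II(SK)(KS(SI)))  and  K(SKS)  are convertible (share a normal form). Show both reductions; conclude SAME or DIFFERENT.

Answer: SAME — A ⇓ K(SKS), B ⇓ K(SKS)

Reduction:
Term A:
  start: KIK(SI(IK))(II(SK)(KS(SI)))
  [1] I(SI(IK))(II(SK)(KS(SI)))
  [2] SI(IK)(II(SK)(KS(SI)))
  [3] I(II(SK)(KS(SI)))(IK(II(SK)(KS(SI))))
  [4] II(SK)(KS(SI))(IK(II(SK)(KS(SI))))
  [5] I(SK)(KS(SI))(IK(II(SK)(KS(SI))))
  [6] SK(KS(SI))(IK(II(SK)(KS(SI))))
  [7] K(IK(II(SK)(KS(SI))))(KS(SI)(IK(II(SK)(KS(SI)))))
  [8] IK(II(SK)(KS(SI)))
  [9] K(II(SK)(KS(SI)))
  [10] K(I(SK)(KS(SI)))
  [11] K(SK(KS(SI)))
  [12] K(SKS)

Term B:
  start: K(SKS)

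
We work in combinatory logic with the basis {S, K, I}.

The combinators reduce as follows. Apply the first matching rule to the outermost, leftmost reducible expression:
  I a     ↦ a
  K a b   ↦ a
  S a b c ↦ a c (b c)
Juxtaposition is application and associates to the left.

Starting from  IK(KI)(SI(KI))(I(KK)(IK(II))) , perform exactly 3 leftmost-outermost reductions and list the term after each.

Answer: after 3 steps: I

Reduction:
  start: IK(KI)(SI(KI))(I(KK)(IK(II)))
  [1] K(KI)(SI(KI))(I(KK)(IK(II)))
  [2] KI(I(KK)(IK(II)))
  [3] I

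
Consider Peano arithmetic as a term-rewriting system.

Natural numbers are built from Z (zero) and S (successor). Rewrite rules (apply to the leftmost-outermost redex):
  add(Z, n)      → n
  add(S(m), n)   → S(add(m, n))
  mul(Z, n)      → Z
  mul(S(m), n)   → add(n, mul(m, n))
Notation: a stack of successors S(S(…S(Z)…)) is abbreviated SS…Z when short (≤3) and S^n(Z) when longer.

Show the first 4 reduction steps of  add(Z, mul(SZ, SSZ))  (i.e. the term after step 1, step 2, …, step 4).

  start: add(Z, mul(SZ, SSZ))
  step 1: mul(SZ, SSZ)
  step 2: add(SSZ, mul(Z, SSZ))
  step 3: S(add(SZ, mul(Z, SSZ)))
  step 4: S(S(add(Z, mul(Z, SSZ))))

Answer: after 4 steps: S(S(add(Z, mul(Z, SSZ))))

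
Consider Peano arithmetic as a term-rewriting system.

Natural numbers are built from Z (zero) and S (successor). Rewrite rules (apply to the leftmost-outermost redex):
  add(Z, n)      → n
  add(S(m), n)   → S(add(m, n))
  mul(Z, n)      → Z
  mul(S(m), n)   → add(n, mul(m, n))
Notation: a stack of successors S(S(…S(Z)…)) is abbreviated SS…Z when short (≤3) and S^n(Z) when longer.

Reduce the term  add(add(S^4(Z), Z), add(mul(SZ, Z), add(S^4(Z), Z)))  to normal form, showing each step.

  start: add(add(S^4(Z), Z), add(mul(SZ, Z), add(S^4(Z), Z)))
  →1  add(S(add(SSSZ, Z)), add(mul(SZ, Z), add(S^4(Z), Z)))
  →2  S(add(add(SSSZ, Z), add(mul(SZ, Z), add(S^4(Z), Z))))
  →3  S(add(S(add(SSZ, Z)), add(mul(SZ, Z), add(S^4(Z), Z))))
  →4  S(S(add(add(SSZ, Z), add(mul(SZ, Z), add(S^4(Z), Z)))))
  →5  S(S(add(S(add(SZ, Z)), add(mul(SZ, Z), add(S^4(Z), Z)))))
  →6  S(S(S(add(add(SZ, Z), add(mul(SZ, Z), add(S^4(Z), Z))))))
  →7  S(S(S(add(S(add(Z, Z)), add(mul(SZ, Z), add(S^4(Z), Z))))))
  →8  S(S(S(S(add(add(Z, Z), add(mul(SZ, Z), add(S^4(Z), Z)))))))
  →9  S(S(S(S(add(Z, add(mul(SZ, Z), add(S^4(Z), Z)))))))
  →10  S(S(S(S(add(mul(SZ, Z), add(S^4(Z), Z))))))
  →11  S(S(S(S(add(add(Z, mul(Z, Z)), add(S^4(Z), Z))))))
  →12  S(S(S(S(add(mul(Z, Z), add(S^4(Z), Z))))))
  →13  S(S(S(S(add(Z, add(S^4(Z), Z))))))
  →14  S(S(S(S(add(S^4(Z), Z)))))
  →15  S(S(S(S(S(add(SSSZ, Z))))))
  →16  S(S(S(S(S(S(add(SSZ, Z)))))))
  →17  S(S(S(S(S(S(S(add(SZ, Z))))))))
  →18  S(S(S(S(S(S(S(S(add(Z, Z)))))))))
  →19  S^8(Z)

Answer: normal form = S^8(Z)  (in 19 steps)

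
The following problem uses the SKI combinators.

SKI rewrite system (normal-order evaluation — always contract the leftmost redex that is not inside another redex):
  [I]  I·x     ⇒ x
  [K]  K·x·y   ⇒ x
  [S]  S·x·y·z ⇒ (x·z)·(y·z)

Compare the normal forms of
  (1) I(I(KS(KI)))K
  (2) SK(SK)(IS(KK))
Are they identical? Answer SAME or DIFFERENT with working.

Answer: DIFFERENT — A ⇓ SK, B ⇓ S(KK)

Reduction:
Term A:
  start: I(I(KS(KI)))K
  step 1: I(KS(KI))K
  step 2: KS(KI)K
  step 3: SK

Term B:
  start: SK(SK)(IS(KK))
  step 1: K(IS(KK))(SK(IS(KK)))
  step 2: IS(KK)
  step 3: S(KK)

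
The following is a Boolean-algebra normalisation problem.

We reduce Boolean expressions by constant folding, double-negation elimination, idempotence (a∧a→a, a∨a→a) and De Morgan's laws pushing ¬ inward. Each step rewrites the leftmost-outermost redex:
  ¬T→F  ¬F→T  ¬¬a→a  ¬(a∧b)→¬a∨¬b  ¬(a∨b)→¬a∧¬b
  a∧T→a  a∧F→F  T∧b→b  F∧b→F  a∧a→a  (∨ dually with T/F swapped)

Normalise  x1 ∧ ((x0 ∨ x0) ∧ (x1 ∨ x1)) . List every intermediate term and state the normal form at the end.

Answer: normal form = x1 ∧ (x0 ∧ x1)  (in 2 steps)

Derivation:
  start: x1 ∧ ((x0 ∨ x0) ∧ (x1 ∨ x1))
  [1] x1 ∧ (x0 ∧ (x1 ∨ x1))
  [2] x1 ∧ (x0 ∧ x1)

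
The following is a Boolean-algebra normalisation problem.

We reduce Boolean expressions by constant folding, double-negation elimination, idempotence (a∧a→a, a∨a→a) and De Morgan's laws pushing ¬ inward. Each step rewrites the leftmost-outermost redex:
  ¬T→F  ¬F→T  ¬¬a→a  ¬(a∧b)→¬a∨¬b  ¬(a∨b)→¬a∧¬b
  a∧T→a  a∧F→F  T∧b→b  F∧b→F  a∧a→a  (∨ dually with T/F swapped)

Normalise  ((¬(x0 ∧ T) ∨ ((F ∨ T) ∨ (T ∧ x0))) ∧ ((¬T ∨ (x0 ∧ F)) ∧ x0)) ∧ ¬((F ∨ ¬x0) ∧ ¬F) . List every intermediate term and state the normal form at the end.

Answer: normal form = F  (in 12 steps)

Derivation:
  start: ((¬(x0 ∧ T) ∨ ((F ∨ T) ∨ (T ∧ x0))) ∧ ((¬T ∨ (x0 ∧ F)) ∧ x0)) ∧ ¬((F ∨ ¬x0) ∧ ¬F)
  [1] (((¬x0 ∨ ¬T) ∨ ((F ∨ T) ∨ (T ∧ x0))) ∧ ((¬T ∨ (x0 ∧ F)) ∧ x0)) ∧ ¬((F ∨ ¬x0) ∧ ¬F)
  [2] (((¬x0 ∨ F) ∨ ((F ∨ T) ∨ (T ∧ x0))) ∧ ((¬T ∨ (x0 ∧ F)) ∧ x0)) ∧ ¬((F ∨ ¬x0) ∧ ¬F)
  [3] ((¬x0 ∨ ((F ∨ T) ∨ (T ∧ x0))) ∧ ((¬T ∨ (x0 ∧ F)) ∧ x0)) ∧ ¬((F ∨ ¬x0) ∧ ¬F)
  [4] ((¬x0 ∨ (T ∨ (T ∧ x0))) ∧ ((¬T ∨ (x0 ∧ F)) ∧ x0)) ∧ ¬((F ∨ ¬x0) ∧ ¬F)
  [5] ((¬x0 ∨ T) ∧ ((¬T ∨ (x0 ∧ F)) ∧ x0)) ∧ ¬((F ∨ ¬x0) ∧ ¬F)
  [6] (T ∧ ((¬T ∨ (x0 ∧ F)) ∧ x0)) ∧ ¬((F ∨ ¬x0) ∧ ¬F)
  [7] ((¬T ∨ (x0 ∧ F)) ∧ x0) ∧ ¬((F ∨ ¬x0) ∧ ¬F)
  [8] ((F ∨ (x0 ∧ F)) ∧ x0) ∧ ¬((F ∨ ¬x0) ∧ ¬F)
  [9] ((x0 ∧ F) ∧ x0) ∧ ¬((F ∨ ¬x0) ∧ ¬F)
  [10] (F ∧ x0) ∧ ¬((F ∨ ¬x0) ∧ ¬F)
  [11] F ∧ ¬((F ∨ ¬x0) ∧ ¬F)
  [12] F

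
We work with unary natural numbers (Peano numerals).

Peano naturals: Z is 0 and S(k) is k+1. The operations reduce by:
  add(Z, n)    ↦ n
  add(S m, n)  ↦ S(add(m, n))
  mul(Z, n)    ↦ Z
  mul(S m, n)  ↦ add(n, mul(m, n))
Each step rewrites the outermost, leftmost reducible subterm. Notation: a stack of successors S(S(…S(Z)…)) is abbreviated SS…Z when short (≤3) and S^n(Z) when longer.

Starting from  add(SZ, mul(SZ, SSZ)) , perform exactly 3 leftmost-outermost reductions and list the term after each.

  start: add(SZ, mul(SZ, SSZ))
  step 1: S(add(Z, mul(SZ, SSZ)))
  step 2: S(mul(SZ, SSZ))
  step 3: S(add(SSZ, mul(Z, SSZ)))

Answer: after 3 steps: S(add(SSZ, mul(Z, SSZ)))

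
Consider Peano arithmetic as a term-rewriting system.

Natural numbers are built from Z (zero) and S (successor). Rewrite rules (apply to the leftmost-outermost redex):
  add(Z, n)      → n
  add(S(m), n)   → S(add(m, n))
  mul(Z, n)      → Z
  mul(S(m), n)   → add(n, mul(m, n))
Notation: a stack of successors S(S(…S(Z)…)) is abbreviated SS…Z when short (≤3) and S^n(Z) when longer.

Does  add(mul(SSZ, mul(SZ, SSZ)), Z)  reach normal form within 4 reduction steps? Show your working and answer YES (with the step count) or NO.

  start: add(mul(SSZ, mul(SZ, SSZ)), Z)
  [1] add(add(mul(SZ, SSZ), mul(SZ, mul(SZ, SSZ))), Z)
  [2] add(add(add(SSZ, mul(Z, SSZ)), mul(SZ, mul(SZ, SSZ))), Z)
  [3] add(add(S(add(SZ, mul(Z, SSZ))), mul(SZ, mul(SZ, SSZ))), Z)
  [4] add(S(add(add(SZ, mul(Z, SSZ)), mul(SZ, mul(SZ, SSZ)))), Z)

Answer: NO — after 4 steps the term is add(S(add(add(SZ, mul(Z, SSZ)), mul(SZ, mul(SZ, SSZ)))), Z), not yet normal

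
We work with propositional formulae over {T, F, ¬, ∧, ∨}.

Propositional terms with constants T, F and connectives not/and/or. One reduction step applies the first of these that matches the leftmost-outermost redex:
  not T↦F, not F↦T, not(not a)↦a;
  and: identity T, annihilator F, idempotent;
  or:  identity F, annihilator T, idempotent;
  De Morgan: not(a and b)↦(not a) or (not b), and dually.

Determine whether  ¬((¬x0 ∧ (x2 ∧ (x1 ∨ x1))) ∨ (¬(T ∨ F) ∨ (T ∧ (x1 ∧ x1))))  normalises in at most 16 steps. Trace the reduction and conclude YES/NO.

  start: ¬((¬x0 ∧ (x2 ∧ (x1 ∨ x1))) ∨ (¬(T ∨ F) ∨ (T ∧ (x1 ∧ x1))))
  step 1: ¬(¬x0 ∧ (x2 ∧ (x1 ∨ x1))) ∧ ¬(¬(T ∨ F) ∨ (T ∧ (x1 ∧ x1)))
  step 2: (¬¬x0 ∨ ¬(x2 ∧ (x1 ∨ x1))) ∧ ¬(¬(T ∨ F) ∨ (T ∧ (x1 ∧ x1)))
  step 3: (x0 ∨ ¬(x2 ∧ (x1 ∨ x1))) ∧ ¬(¬(T ∨ F) ∨ (T ∧ (x1 ∧ x1)))
  step 4: (x0 ∨ (¬x2 ∨ ¬(x1 ∨ x1))) ∧ ¬(¬(T ∨ F) ∨ (T ∧ (x1 ∧ x1)))
  step 5: (x0 ∨ (¬x2 ∨ (¬x1 ∧ ¬x1))) ∧ ¬(¬(T ∨ F) ∨ (T ∧ (x1 ∧ x1)))
  step 6: (x0 ∨ (¬x2 ∨ ¬x1)) ∧ ¬(¬(T ∨ F) ∨ (T ∧ (x1 ∧ x1)))
  step 7: (x0 ∨ (¬x2 ∨ ¬x1)) ∧ (¬¬(T ∨ F) ∧ ¬(T ∧ (x1 ∧ x1)))
  step 8: (x0 ∨ (¬x2 ∨ ¬x1)) ∧ ((T ∨ F) ∧ ¬(T ∧ (x1 ∧ x1)))
  step 9: (x0 ∨ (¬x2 ∨ ¬x1)) ∧ (T ∧ ¬(T ∧ (x1 ∧ x1)))
  step 10: (x0 ∨ (¬x2 ∨ ¬x1)) ∧ ¬(T ∧ (x1 ∧ x1))
  step 11: (x0 ∨ (¬x2 ∨ ¬x1)) ∧ (¬T ∨ ¬(x1 ∧ x1))
  step 12: (x0 ∨ (¬x2 ∨ ¬x1)) ∧ (F ∨ ¬(x1 ∧ x1))
  step 13: (x0 ∨ (¬x2 ∨ ¬x1)) ∧ ¬(x1 ∧ x1)
  step 14: (x0 ∨ (¬x2 ∨ ¬x1)) ∧ (¬x1 ∨ ¬x1)
  step 15: (x0 ∨ (¬x2 ∨ ¬x1)) ∧ ¬x1

Answer: YES — reaches normal form (x0 ∨ (¬x2 ∨ ¬x1)) ∧ ¬x1 in 15 ≤ 16 steps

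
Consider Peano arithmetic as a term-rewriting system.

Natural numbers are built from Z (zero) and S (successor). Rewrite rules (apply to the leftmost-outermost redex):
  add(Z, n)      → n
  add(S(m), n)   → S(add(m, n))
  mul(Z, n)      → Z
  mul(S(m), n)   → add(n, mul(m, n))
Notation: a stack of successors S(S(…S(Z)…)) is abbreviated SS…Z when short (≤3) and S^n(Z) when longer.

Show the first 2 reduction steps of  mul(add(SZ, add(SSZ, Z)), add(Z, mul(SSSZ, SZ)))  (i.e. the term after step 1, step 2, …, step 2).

Answer: after 2 steps: add(add(Z, mul(SSSZ, SZ)), mul(add(Z, add(SSZ, Z)), add(Z, mul(SSSZ, SZ))))

Reduction:
  start: mul(add(SZ, add(SSZ, Z)), add(Z, mul(SSSZ, SZ)))
  step 1: mul(S(add(Z, add(SSZ, Z))), add(Z, mul(SSSZ, SZ)))
  step 2: add(add(Z, mul(SSSZ, SZ)), mul(add(Z, add(SSZ, Z)), add(Z, mul(SSSZ, SZ))))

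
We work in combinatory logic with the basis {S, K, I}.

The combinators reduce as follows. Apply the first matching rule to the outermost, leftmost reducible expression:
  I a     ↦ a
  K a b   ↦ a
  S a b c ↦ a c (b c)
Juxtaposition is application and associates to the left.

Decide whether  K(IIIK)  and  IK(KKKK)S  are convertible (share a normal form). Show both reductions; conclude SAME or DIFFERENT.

Answer: SAME — A ⇓ KK, B ⇓ KK

Working:
Term A:
  start: K(IIIK)
  step 1: K(IIK)
  step 2: K(IK)
  step 3: KK

Term B:
  start: IK(KKKK)S
  step 1: K(KKKK)S
  step 2: KKKK
  step 3: KK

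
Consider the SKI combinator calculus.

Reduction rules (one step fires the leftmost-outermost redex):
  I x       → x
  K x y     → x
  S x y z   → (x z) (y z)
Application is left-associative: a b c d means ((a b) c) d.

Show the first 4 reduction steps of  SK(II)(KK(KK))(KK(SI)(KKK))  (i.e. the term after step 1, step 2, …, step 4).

Answer: after 4 steps: K(K(KKK))

Working:
  start: SK(II)(KK(KK))(KK(SI)(KKK))
  →1  K(KK(KK))(II(KK(KK)))(KK(SI)(KKK))
  →2  KK(KK)(KK(SI)(KKK))
  →3  K(KK(SI)(KKK))
  →4  K(K(KKK))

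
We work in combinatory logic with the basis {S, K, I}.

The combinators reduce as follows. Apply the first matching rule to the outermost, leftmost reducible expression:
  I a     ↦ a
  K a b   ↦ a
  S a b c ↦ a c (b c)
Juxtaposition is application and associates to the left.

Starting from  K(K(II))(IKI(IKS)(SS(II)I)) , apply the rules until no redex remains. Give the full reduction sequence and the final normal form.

  start: K(K(II))(IKI(IKS)(SS(II)I))
  →1  K(II)
  →2  KI

Answer: normal form = KI  (in 2 steps)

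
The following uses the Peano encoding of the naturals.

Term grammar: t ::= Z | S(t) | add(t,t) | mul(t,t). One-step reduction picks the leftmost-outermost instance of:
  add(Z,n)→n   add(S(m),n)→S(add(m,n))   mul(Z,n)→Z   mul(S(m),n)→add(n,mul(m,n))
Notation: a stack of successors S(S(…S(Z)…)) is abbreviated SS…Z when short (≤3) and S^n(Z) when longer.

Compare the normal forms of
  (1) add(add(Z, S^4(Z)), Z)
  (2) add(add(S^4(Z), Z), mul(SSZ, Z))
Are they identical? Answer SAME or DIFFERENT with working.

Answer: SAME — A ⇓ S^4(Z), B ⇓ S^4(Z)

Derivation:
Term A:
  start: add(add(Z, S^4(Z)), Z)
  step 1: add(S^4(Z), Z)
  step 2: S(add(SSSZ, Z))
  step 3: S(S(add(SSZ, Z)))
  step 4: S(S(S(add(SZ, Z))))
  step 5: S(S(S(S(add(Z, Z)))))
  step 6: S^4(Z)

Term B:
  start: add(add(S^4(Z), Z), mul(SSZ, Z))
  step 1: add(S(add(SSSZ, Z)), mul(SSZ, Z))
  step 2: S(add(add(SSSZ, Z), mul(SSZ, Z)))
  step 3: S(add(S(add(SSZ, Z)), mul(SSZ, Z)))
  step 4: S(S(add(add(SSZ, Z), mul(SSZ, Z))))
  step 5: S(S(add(S(add(SZ, Z)), mul(SSZ, Z))))
  step 6: S(S(S(add(add(SZ, Z), mul(SSZ, Z)))))
  step 7: S(S(S(add(S(add(Z, Z)), mul(SSZ, Z)))))
  step 8: S(S(S(S(add(add(Z, Z), mul(SSZ, Z))))))
  step 9: S(S(S(S(add(Z, mul(SSZ, Z))))))
  step 10: S(S(S(S(mul(SSZ, Z)))))
  step 11: S(S(S(S(add(Z, mul(SZ, Z))))))
  step 12: S(S(S(S(mul(SZ, Z)))))
  step 13: S(S(S(S(add(Z, mul(Z, Z))))))
  step 14: S(S(S(S(mul(Z, Z)))))
  step 15: S^4(Z)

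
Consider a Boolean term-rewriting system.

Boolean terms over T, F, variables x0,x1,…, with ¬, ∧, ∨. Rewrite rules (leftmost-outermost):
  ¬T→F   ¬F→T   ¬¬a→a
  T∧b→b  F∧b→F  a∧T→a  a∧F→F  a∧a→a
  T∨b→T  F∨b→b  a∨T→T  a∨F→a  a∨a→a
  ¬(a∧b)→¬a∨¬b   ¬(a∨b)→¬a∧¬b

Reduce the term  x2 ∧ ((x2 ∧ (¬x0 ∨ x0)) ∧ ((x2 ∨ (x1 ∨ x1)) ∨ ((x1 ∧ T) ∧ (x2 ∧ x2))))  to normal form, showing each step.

  start: x2 ∧ ((x2 ∧ (¬x0 ∨ x0)) ∧ ((x2 ∨ (x1 ∨ x1)) ∨ ((x1 ∧ T) ∧ (x2 ∧ x2))))
  [1] x2 ∧ ((x2 ∧ (¬x0 ∨ x0)) ∧ ((x2 ∨ x1) ∨ ((x1 ∧ T) ∧ (x2 ∧ x2))))
  [2] x2 ∧ ((x2 ∧ (¬x0 ∨ x0)) ∧ ((x2 ∨ x1) ∨ (x1 ∧ (x2 ∧ x2))))
  [3] x2 ∧ ((x2 ∧ (¬x0 ∨ x0)) ∧ ((x2 ∨ x1) ∨ (x1 ∧ x2)))

Answer: normal form = x2 ∧ ((x2 ∧ (¬x0 ∨ x0)) ∧ ((x2 ∨ x1) ∨ (x1 ∧ x2)))  (in 3 steps)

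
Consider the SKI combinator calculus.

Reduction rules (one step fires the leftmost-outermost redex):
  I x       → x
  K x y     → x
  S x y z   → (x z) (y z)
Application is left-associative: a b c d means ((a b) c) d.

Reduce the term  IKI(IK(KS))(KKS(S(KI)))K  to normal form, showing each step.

Answer: normal form = S(KI)  (in 5 steps)

Derivation:
  start: IKI(IK(KS))(KKS(S(KI)))K
  step 1: KI(IK(KS))(KKS(S(KI)))K
  step 2: I(KKS(S(KI)))K
  step 3: KKS(S(KI))K
  step 4: K(S(KI))K
  step 5: S(KI)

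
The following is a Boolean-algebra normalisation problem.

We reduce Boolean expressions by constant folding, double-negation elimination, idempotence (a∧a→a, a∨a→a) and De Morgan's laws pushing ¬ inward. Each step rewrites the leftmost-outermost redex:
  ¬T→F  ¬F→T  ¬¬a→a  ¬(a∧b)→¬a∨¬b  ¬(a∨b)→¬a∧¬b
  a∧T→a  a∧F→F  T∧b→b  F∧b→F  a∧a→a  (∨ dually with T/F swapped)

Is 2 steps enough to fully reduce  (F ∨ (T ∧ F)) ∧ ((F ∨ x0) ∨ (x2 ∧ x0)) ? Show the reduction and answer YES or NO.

Answer: NO — after 2 steps the term is F ∧ ((F ∨ x0) ∨ (x2 ∧ x0)), not yet normal

Derivation:
  start: (F ∨ (T ∧ F)) ∧ ((F ∨ x0) ∨ (x2 ∧ x0))
  step 1: (T ∧ F) ∧ ((F ∨ x0) ∨ (x2 ∧ x0))
  step 2: F ∧ ((F ∨ x0) ∨ (x2 ∧ x0))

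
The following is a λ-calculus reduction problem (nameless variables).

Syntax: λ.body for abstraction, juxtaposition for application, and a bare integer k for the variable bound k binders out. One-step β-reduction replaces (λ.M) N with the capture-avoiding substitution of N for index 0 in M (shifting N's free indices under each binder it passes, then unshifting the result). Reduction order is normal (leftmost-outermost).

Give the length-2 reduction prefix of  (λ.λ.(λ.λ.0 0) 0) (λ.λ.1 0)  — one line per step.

Answer: after 2 steps: λ.λ.0 0

Derivation:
  start: (λ.λ.(λ.λ.0 0) 0) (λ.λ.1 0)
  [1] λ.(λ.λ.0 0) 0
  [2] λ.λ.0 0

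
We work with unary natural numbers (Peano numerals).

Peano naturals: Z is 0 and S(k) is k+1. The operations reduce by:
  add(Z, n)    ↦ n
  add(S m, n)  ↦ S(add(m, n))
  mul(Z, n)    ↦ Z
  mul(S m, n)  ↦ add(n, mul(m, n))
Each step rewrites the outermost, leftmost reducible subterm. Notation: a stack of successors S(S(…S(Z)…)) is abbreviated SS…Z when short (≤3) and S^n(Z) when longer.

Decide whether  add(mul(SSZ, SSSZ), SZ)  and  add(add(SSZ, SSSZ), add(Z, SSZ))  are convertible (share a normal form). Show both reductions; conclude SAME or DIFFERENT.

Term A:
  start: add(mul(SSZ, SSSZ), SZ)
  →1  add(add(SSSZ, mul(SZ, SSSZ)), SZ)
  →2  add(S(add(SSZ, mul(SZ, SSSZ))), SZ)
  →3  S(add(add(SSZ, mul(SZ, SSSZ)), SZ))
  →4  S(add(S(add(SZ, mul(SZ, SSSZ))), SZ))
  →5  S(S(add(add(SZ, mul(SZ, SSSZ)), SZ)))
  →6  S(S(add(S(add(Z, mul(SZ, SSSZ))), SZ)))
  →7  S(S(S(add(add(Z, mul(SZ, SSSZ)), SZ))))
  →8  S(S(S(add(mul(SZ, SSSZ), SZ))))
  →9  S(S(S(add(add(SSSZ, mul(Z, SSSZ)), SZ))))
  →10  S(S(S(add(S(add(SSZ, mul(Z, SSSZ))), SZ))))
  →11  S(S(S(S(add(add(SSZ, mul(Z, SSSZ)), SZ)))))
  →12  S(S(S(S(add(S(add(SZ, mul(Z, SSSZ))), SZ)))))
  →13  S(S(S(S(S(add(add(SZ, mul(Z, SSSZ)), SZ))))))
  →14  S(S(S(S(S(add(S(add(Z, mul(Z, SSSZ))), SZ))))))
  →15  S(S(S(S(S(S(add(add(Z, mul(Z, SSSZ)), SZ)))))))
  →16  S(S(S(S(S(S(add(mul(Z, SSSZ), SZ)))))))
  →17  S(S(S(S(S(S(add(Z, SZ)))))))
  →18  S^7(Z)

Term B:
  start: add(add(SSZ, SSSZ), add(Z, SSZ))
  →1  add(S(add(SZ, SSSZ)), add(Z, SSZ))
  →2  S(add(add(SZ, SSSZ), add(Z, SSZ)))
  →3  S(add(S(add(Z, SSSZ)), add(Z, SSZ)))
  →4  S(S(add(add(Z, SSSZ), add(Z, SSZ))))
  →5  S(S(add(SSSZ, add(Z, SSZ))))
  →6  S(S(S(add(SSZ, add(Z, SSZ)))))
  →7  S(S(S(S(add(SZ, add(Z, SSZ))))))
  →8  S(S(S(S(S(add(Z, add(Z, SSZ)))))))
  →9  S(S(S(S(S(add(Z, SSZ))))))
  →10  S^7(Z)

Answer: SAME — A ⇓ S^7(Z), B ⇓ S^7(Z)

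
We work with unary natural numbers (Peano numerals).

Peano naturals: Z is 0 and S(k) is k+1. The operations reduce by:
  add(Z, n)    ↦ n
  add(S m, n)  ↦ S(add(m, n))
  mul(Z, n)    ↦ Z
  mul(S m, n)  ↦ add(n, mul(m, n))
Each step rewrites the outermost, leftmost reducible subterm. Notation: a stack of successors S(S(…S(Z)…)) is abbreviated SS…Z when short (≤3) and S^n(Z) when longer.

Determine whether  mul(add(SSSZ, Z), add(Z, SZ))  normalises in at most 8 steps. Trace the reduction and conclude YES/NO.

  start: mul(add(SSSZ, Z), add(Z, SZ))
  [1] mul(S(add(SSZ, Z)), add(Z, SZ))
  [2] add(add(Z, SZ), mul(add(SSZ, Z), add(Z, SZ)))
  [3] add(SZ, mul(add(SSZ, Z), add(Z, SZ)))
  [4] S(add(Z, mul(add(SSZ, Z), add(Z, SZ))))
  [5] S(mul(add(SSZ, Z), add(Z, SZ)))
  [6] S(mul(S(add(SZ, Z)), add(Z, SZ)))
  [7] S(add(add(Z, SZ), mul(add(SZ, Z), add(Z, SZ))))
  [8] S(add(SZ, mul(add(SZ, Z), add(Z, SZ))))

Answer: NO — after 8 steps the term is S(add(SZ, mul(add(SZ, Z), add(Z, SZ)))), not yet normal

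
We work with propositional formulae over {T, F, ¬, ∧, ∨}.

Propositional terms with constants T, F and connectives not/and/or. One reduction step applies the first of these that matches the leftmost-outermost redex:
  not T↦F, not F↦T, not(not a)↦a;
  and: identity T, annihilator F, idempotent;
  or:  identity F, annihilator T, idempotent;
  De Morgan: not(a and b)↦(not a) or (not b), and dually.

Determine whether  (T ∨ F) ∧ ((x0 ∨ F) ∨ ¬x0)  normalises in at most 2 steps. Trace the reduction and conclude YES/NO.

  start: (T ∨ F) ∧ ((x0 ∨ F) ∨ ¬x0)
  step 1: T ∧ ((x0 ∨ F) ∨ ¬x0)
  step 2: (x0 ∨ F) ∨ ¬x0

Answer: NO — after 2 steps the term is (x0 ∨ F) ∨ ¬x0, not yet normal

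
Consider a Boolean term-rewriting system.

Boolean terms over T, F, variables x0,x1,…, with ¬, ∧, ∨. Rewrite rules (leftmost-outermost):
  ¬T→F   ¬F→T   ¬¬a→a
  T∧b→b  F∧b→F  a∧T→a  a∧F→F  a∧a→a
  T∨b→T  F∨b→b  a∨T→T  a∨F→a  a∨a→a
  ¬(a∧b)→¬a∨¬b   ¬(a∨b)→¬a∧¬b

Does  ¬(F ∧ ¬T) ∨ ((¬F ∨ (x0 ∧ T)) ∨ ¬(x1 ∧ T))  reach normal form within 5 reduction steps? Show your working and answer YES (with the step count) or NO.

  start: ¬(F ∧ ¬T) ∨ ((¬F ∨ (x0 ∧ T)) ∨ ¬(x1 ∧ T))
  →1  (¬F ∨ ¬¬T) ∨ ((¬F ∨ (x0 ∧ T)) ∨ ¬(x1 ∧ T))
  →2  (T ∨ ¬¬T) ∨ ((¬F ∨ (x0 ∧ T)) ∨ ¬(x1 ∧ T))
  →3  T ∨ ((¬F ∨ (x0 ∧ T)) ∨ ¬(x1 ∧ T))
  →4  T

Answer: YES — reaches normal form T in 4 ≤ 5 steps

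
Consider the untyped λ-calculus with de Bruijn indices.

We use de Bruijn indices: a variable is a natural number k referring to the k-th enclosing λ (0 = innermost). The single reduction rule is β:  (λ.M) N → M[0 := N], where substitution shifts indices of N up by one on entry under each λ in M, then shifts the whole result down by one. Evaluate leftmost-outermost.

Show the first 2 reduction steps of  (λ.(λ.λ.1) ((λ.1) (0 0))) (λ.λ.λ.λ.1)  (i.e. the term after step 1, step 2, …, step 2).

  start: (λ.(λ.λ.1) ((λ.1) (0 0))) (λ.λ.λ.λ.1)
  [1] (λ.λ.1) ((λ.λ.λ.λ.λ.1) ((λ.λ.λ.λ.1) (λ.λ.λ.λ.1)))
  [2] λ.(λ.λ.λ.λ.λ.1) ((λ.λ.λ.λ.1) (λ.λ.λ.λ.1))

Answer: after 2 steps: λ.(λ.λ.λ.λ.λ.1) ((λ.λ.λ.λ.1) (λ.λ.λ.λ.1))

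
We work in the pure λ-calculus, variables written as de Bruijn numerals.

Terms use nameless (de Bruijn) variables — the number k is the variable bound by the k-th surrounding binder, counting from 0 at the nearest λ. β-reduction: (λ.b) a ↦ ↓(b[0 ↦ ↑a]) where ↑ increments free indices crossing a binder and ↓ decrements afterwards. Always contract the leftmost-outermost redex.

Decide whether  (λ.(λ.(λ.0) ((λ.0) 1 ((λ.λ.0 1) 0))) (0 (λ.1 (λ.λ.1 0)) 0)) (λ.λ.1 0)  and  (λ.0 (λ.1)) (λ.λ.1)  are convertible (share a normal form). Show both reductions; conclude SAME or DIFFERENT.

Answer: DIFFERENT — A ⇓ λ.0 (λ.λ.1 0), B ⇓ λ.λ.λ.λ.1

Working:
Term A:
  start: (λ.(λ.(λ.0) ((λ.0) 1 ((λ.λ.0 1) 0))) (0 (λ.1 (λ.λ.1 0)) 0)) (λ.λ.1 0)
  →1  (λ.(λ.0) ((λ.0) (λ.λ.1 0) ((λ.λ.0 1) 0))) ((λ.λ.1 0) (λ.(λ.λ.1 0) (λ.λ.1 0)) (λ.λ.1 0))
  →2  (λ.0) ((λ.0) (λ.λ.1 0) ((λ.λ.0 1) ((λ.λ.1 0) (λ.(λ.λ.1 0) (λ.λ.1 0)) (λ.λ.1 0))))
  →3  (λ.0) (λ.λ.1 0) ((λ.λ.0 1) ((λ.λ.1 0) (λ.(λ.λ.1 0) (λ.λ.1 0)) (λ.λ.1 0)))
  →4  (λ.λ.1 0) ((λ.λ.0 1) ((λ.λ.1 0) (λ.(λ.λ.1 0) (λ.λ.1 0)) (λ.λ.1 0)))
  →5  λ.(λ.λ.0 1) ((λ.λ.1 0) (λ.(λ.λ.1 0) (λ.λ.1 0)) (λ.λ.1 0)) 0
  →6  λ.(λ.0 ((λ.λ.1 0) (λ.(λ.λ.1 0) (λ.λ.1 0)) (λ.λ.1 0))) 0
  →7  λ.0 ((λ.λ.1 0) (λ.(λ.λ.1 0) (λ.λ.1 0)) (λ.λ.1 0))
  →8  λ.0 ((λ.(λ.(λ.λ.1 0) (λ.λ.1 0)) 0) (λ.λ.1 0))
  →9  λ.0 ((λ.(λ.λ.1 0) (λ.λ.1 0)) (λ.λ.1 0))
  →10  λ.0 ((λ.λ.1 0) (λ.λ.1 0))
  →11  λ.0 (λ.(λ.λ.1 0) 0)
  →12  λ.0 (λ.λ.1 0)

Term B:
  start: (λ.0 (λ.1)) (λ.λ.1)
  →1  (λ.λ.1) (λ.λ.λ.1)
  →2  λ.λ.λ.λ.1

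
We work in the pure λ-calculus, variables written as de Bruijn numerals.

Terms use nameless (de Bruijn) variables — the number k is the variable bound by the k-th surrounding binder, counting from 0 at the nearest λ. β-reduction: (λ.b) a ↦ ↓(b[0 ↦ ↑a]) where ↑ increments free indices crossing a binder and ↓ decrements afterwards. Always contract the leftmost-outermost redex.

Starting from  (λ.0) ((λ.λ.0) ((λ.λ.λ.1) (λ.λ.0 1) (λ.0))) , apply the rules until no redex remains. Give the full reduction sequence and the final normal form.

  start: (λ.0) ((λ.λ.0) ((λ.λ.λ.1) (λ.λ.0 1) (λ.0)))
  step 1: (λ.λ.0) ((λ.λ.λ.1) (λ.λ.0 1) (λ.0))
  step 2: λ.0

Answer: normal form = λ.0  (in 2 steps)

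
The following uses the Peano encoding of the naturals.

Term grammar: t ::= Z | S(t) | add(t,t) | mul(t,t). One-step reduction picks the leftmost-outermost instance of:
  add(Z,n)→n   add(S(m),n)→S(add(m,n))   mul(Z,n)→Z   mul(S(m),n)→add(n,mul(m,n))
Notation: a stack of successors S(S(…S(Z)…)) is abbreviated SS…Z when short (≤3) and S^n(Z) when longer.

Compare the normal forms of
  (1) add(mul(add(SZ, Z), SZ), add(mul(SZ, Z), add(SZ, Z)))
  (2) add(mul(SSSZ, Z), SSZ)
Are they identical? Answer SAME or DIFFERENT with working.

Answer: SAME — A ⇓ SSZ, B ⇓ SSZ

Reduction:
Term A:
  start: add(mul(add(SZ, Z), SZ), add(mul(SZ, Z), add(SZ, Z)))
  →1  add(mul(S(add(Z, Z)), SZ), add(mul(SZ, Z), add(SZ, Z)))
  →2  add(add(SZ, mul(add(Z, Z), SZ)), add(mul(SZ, Z), add(SZ, Z)))
  →3  add(S(add(Z, mul(add(Z, Z), SZ))), add(mul(SZ, Z), add(SZ, Z)))
  →4  S(add(add(Z, mul(add(Z, Z), SZ)), add(mul(SZ, Z), add(SZ, Z))))
  →5  S(add(mul(add(Z, Z), SZ), add(mul(SZ, Z), add(SZ, Z))))
  →6  S(add(mul(Z, SZ), add(mul(SZ, Z), add(SZ, Z))))
  →7  S(add(Z, add(mul(SZ, Z), add(SZ, Z))))
  →8  S(add(mul(SZ, Z), add(SZ, Z)))
  →9  S(add(add(Z, mul(Z, Z)), add(SZ, Z)))
  →10  S(add(mul(Z, Z), add(SZ, Z)))
  →11  S(add(Z, add(SZ, Z)))
  →12  S(add(SZ, Z))
  →13  S(S(add(Z, Z)))
  →14  SSZ

Term B:
  start: add(mul(SSSZ, Z), SSZ)
  →1  add(add(Z, mul(SSZ, Z)), SSZ)
  →2  add(mul(SSZ, Z), SSZ)
  →3  add(add(Z, mul(SZ, Z)), SSZ)
  →4  add(mul(SZ, Z), SSZ)
  →5  add(add(Z, mul(Z, Z)), SSZ)
  →6  add(mul(Z, Z), SSZ)
  →7  add(Z, SSZ)
  →8  SSZ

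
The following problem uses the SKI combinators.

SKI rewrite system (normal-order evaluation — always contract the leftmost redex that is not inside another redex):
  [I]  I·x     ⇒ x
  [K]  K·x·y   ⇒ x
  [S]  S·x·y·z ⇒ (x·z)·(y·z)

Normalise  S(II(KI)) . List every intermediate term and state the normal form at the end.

  start: S(II(KI))
  →1  S(I(KI))
  →2  S(KI)

Answer: normal form = S(KI)  (in 2 steps)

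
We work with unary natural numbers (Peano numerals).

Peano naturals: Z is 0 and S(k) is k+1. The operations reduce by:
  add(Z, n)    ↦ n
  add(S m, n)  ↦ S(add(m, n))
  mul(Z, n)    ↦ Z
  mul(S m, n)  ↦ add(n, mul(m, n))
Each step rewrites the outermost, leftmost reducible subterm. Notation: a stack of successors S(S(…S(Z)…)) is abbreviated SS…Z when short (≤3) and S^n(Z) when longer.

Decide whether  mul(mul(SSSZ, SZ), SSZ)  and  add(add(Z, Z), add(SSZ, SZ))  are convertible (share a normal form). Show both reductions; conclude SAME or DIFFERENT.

Answer: DIFFERENT — A ⇓ S^6(Z), B ⇓ SSSZ

Working:
Term A:
  start: mul(mul(SSSZ, SZ), SSZ)
  [1] mul(add(SZ, mul(SSZ, SZ)), SSZ)
  [2] mul(S(add(Z, mul(SSZ, SZ))), SSZ)
  [3] add(SSZ, mul(add(Z, mul(SSZ, SZ)), SSZ))
  [4] S(add(SZ, mul(add(Z, mul(SSZ, SZ)), SSZ)))
  [5] S(S(add(Z, mul(add(Z, mul(SSZ, SZ)), SSZ))))
  [6] S(S(mul(add(Z, mul(SSZ, SZ)), SSZ)))
  [7] S(S(mul(mul(SSZ, SZ), SSZ)))
  [8] S(S(mul(add(SZ, mul(SZ, SZ)), SSZ)))
  [9] S(S(mul(S(add(Z, mul(SZ, SZ))), SSZ)))
  [10] S(S(add(SSZ, mul(add(Z, mul(SZ, SZ)), SSZ))))
  [11] S(S(S(add(SZ, mul(add(Z, mul(SZ, SZ)), SSZ)))))
  [12] S(S(S(S(add(Z, mul(add(Z, mul(SZ, SZ)), SSZ))))))
  [13] S(S(S(S(mul(add(Z, mul(SZ, SZ)), SSZ)))))
  [14] S(S(S(S(mul(mul(SZ, SZ), SSZ)))))
  [15] S(S(S(S(mul(add(SZ, mul(Z, SZ)), SSZ)))))
  [16] S(S(S(S(mul(S(add(Z, mul(Z, SZ))), SSZ)))))
  [17] S(S(S(S(add(SSZ, mul(add(Z, mul(Z, SZ)), SSZ))))))
  [18] S(S(S(S(S(add(SZ, mul(add(Z, mul(Z, SZ)), SSZ)))))))
  [19] S(S(S(S(S(S(add(Z, mul(add(Z, mul(Z, SZ)), SSZ))))))))
  [20] S(S(S(S(S(S(mul(add(Z, mul(Z, SZ)), SSZ)))))))
  [21] S(S(S(S(S(S(mul(mul(Z, SZ), SSZ)))))))
  [22] S(S(S(S(S(S(mul(Z, SSZ)))))))
  [23] S^6(Z)

Term B:
  start: add(add(Z, Z), add(SSZ, SZ))
  [1] add(Z, add(SSZ, SZ))
  [2] add(SSZ, SZ)
  [3] S(add(SZ, SZ))
  [4] S(S(add(Z, SZ)))
  [5] SSSZ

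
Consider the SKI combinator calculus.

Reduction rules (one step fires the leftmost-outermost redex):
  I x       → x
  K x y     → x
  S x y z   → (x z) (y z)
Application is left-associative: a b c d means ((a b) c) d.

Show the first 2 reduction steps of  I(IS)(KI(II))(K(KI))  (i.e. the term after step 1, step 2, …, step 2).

  start: I(IS)(KI(II))(K(KI))
  step 1: IS(KI(II))(K(KI))
  step 2: S(KI(II))(K(KI))

Answer: after 2 steps: S(KI(II))(K(KI))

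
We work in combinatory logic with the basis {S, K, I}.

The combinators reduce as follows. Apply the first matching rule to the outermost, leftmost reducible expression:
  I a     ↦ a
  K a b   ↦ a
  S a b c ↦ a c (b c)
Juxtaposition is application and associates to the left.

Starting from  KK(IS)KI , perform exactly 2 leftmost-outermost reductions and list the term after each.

Answer: after 2 steps: K

Working:
  start: KK(IS)KI
  [1] KKI
  [2] K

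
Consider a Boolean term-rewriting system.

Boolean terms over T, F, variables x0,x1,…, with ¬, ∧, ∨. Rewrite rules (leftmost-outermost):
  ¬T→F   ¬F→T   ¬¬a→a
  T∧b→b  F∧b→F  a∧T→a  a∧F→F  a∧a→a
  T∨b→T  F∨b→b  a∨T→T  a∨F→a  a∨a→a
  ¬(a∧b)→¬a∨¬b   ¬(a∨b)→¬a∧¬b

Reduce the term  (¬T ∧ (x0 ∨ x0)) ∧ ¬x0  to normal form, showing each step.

  start: (¬T ∧ (x0 ∨ x0)) ∧ ¬x0
  step 1: (F ∧ (x0 ∨ x0)) ∧ ¬x0
  step 2: F ∧ ¬x0
  step 3: F

Answer: normal form = F  (in 3 steps)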